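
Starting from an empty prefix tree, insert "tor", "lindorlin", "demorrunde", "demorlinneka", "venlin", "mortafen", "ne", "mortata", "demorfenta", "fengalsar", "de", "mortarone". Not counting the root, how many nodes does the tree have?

For each word, the new-node count is its length minus the longest prefix already in the trie:
  "tor" → 3 new (t, o, r)
  "lindorlin" → 9 new (l, i, n, d, o, r, l, i, n)
  "demorrunde" → 10 new (d, e, m, o, r, r, u, n, d, e)
  "demorlinneka" → prefix "demor" already present; 7 new (l, i, n, n, e, k, a)
  "venlin" → 6 new (v, e, n, l, i, n)
  "mortafen" → 8 new (m, o, r, t, a, f, e, n)
  "ne" → 2 new (n, e)
  "mortata" → prefix "morta" already present; 2 new (t, a)
  "demorfenta" → prefix "demor" already present; 5 new (f, e, n, t, a)
  "fengalsar" → 9 new (f, e, n, g, a, l, s, a, r)
  "de" → prefix "de" already present; 0 new (none)
  "mortarone" → prefix "morta" already present; 4 new (r, o, n, e)
Total nodes = 3 + 9 + 10 + 7 + 6 + 8 + 2 + 2 + 5 + 9 + 0 + 4 = 65

65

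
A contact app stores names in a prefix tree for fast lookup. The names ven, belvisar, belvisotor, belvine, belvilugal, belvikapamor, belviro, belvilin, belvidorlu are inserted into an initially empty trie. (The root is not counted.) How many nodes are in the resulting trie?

Count nodes per top-level branch (shared prefixes stored once):
  'b'-branch (belvidorlu, belvikapamor, belvilin, belvilugal, belvine, belviro, belvisar, belvisotor): 35 nodes
  'v'-branch (ven): 3 nodes
Sum: 38

38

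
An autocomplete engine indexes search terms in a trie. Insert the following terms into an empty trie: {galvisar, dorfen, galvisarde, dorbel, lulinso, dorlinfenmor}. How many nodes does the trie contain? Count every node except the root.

For each word, the new-node count is its length minus the longest prefix already in the trie:
  "galvisar" → 8 new (g, a, l, v, i, s, a, r)
  "dorfen" → 6 new (d, o, r, f, e, n)
  "galvisarde" → prefix "galvisar" already present; 2 new (d, e)
  "dorbel" → prefix "dor" already present; 3 new (b, e, l)
  "lulinso" → 7 new (l, u, l, i, n, s, o)
  "dorlinfenmor" → prefix "dor" already present; 9 new (l, i, n, f, e, n, m, o, r)
Total nodes = 8 + 6 + 2 + 3 + 7 + 9 = 35

35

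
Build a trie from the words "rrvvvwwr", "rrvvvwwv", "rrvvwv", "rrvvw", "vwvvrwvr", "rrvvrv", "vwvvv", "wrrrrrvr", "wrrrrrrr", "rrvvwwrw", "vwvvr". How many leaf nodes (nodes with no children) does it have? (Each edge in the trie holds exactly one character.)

9

Leaves are exactly the stored words that no other stored word extends.
Those words: "rrvvrv", "rrvvvwwr", "rrvvvwwv", "rrvvwv", "rrvvwwrw", "vwvvrwvr", "vwvvv", "wrrrrrrr", "wrrrrrvr"
Leaf count: 9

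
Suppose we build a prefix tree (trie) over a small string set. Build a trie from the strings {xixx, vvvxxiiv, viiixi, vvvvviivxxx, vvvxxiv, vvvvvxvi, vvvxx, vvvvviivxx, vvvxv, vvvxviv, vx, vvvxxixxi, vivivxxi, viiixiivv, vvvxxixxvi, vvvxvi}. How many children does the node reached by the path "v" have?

The children of the "v" node are the distinct next characters among strings starting with "v".
Distinct next characters after "v": i, v, x.
That node has 3 child edges.

3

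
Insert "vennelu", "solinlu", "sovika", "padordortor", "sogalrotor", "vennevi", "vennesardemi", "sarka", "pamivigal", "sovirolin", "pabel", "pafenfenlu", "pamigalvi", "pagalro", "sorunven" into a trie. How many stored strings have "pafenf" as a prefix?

Filter for entries beginning with "pafenf":
Words under "pafenf": pafenfenlu
Count: 1

1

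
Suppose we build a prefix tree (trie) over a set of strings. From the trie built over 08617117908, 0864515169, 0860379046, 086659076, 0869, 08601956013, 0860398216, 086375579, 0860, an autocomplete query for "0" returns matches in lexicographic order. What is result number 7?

0864515169

Words with prefix "0", in lexicographic order: "0860", "08601956013", "0860379046", "0860398216", "08617117908", "086375579", "0864515169", "086659076", "0869"
The 7th is 0864515169.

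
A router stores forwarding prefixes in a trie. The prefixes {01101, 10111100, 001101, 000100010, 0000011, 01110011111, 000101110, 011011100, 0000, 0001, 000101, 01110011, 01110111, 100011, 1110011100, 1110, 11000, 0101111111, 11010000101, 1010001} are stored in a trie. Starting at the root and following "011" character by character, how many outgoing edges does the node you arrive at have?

Walk "011" from the root, arriving at one node.
Distinct next characters after "011": 0, 1.
That node has 2 child edges.

2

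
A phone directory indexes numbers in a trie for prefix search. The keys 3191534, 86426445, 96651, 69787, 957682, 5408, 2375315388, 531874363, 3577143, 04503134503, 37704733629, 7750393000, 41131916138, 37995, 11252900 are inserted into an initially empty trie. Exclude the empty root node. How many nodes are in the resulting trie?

111

Trace insertions, counting only characters that open a new branch:
  "3191534" → 7 new (3, 1, 9, 1, 5, 3, 4)
  "86426445" → 8 new (8, 6, 4, 2, 6, 4, 4, 5)
  "96651" → 5 new (9, 6, 6, 5, 1)
  "69787" → 5 new (6, 9, 7, 8, 7)
  "957682" → prefix "9" already present; 5 new (5, 7, 6, 8, 2)
  "5408" → 4 new (5, 4, 0, 8)
  "2375315388" → 10 new (2, 3, 7, 5, 3, 1, 5, 3, 8, 8)
  "531874363" → prefix "5" already present; 8 new (3, 1, 8, 7, 4, 3, 6, 3)
  "3577143" → prefix "3" already present; 6 new (5, 7, 7, 1, 4, 3)
  "04503134503" → 11 new (0, 4, 5, 0, 3, 1, 3, 4, 5, 0, 3)
  "37704733629" → prefix "3" already present; 10 new (7, 7, 0, 4, 7, 3, 3, 6, 2, 9)
  "7750393000" → 10 new (7, 7, 5, 0, 3, 9, 3, 0, 0, 0)
  "41131916138" → 11 new (4, 1, 1, 3, 1, 9, 1, 6, 1, 3, 8)
  "37995" → prefix "37" already present; 3 new (9, 9, 5)
  "11252900" → 8 new (1, 1, 2, 5, 2, 9, 0, 0)
Total nodes = 7 + 8 + 5 + 5 + 5 + 4 + 10 + 8 + 6 + 11 + 10 + 10 + 11 + 3 + 8 = 111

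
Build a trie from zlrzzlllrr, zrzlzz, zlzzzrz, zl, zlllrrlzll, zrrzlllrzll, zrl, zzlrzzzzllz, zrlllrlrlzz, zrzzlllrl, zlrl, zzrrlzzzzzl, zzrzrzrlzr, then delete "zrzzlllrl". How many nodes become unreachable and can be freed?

6

A node on "zrzzlllrl"'s path can go only if nothing else ends at it or branches off below it.
The suffix "zlllrl" (6 nodes) is used only by "zrzzlllrl"; the node for "zrz" still has the child "l", so pruning stops there.
Nodes removed: 6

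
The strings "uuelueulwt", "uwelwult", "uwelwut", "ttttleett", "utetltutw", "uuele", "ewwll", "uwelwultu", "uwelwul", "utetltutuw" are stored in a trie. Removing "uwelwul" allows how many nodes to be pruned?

Walk "uwelwul" from the leaf back toward the root, removing each node that no remaining word uses.
Every node on "uwelwul" is still needed (e.g. by "uwelwult"), so nothing is freed.
Nodes removed: 0

0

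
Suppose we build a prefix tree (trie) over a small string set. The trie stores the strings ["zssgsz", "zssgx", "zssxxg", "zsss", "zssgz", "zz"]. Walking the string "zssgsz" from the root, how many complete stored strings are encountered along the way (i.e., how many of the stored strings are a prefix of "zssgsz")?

1

Check each prefix of "zssgsz" against the stored set — each match is an end-marker on the path.
Prefixes of the query that are stored words: "zssgsz"
Count: 1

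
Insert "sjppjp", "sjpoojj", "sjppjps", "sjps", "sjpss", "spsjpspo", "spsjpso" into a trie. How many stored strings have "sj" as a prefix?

Filter for entries beginning with "sj":
Words under "sj": sjpoojj, sjppjp, sjppjps, sjps, sjpss
Count: 5

5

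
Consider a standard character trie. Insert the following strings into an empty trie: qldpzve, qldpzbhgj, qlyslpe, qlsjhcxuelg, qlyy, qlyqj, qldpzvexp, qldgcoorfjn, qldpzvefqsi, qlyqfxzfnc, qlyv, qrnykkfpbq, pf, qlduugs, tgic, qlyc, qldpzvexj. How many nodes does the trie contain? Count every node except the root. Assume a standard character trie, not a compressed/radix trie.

70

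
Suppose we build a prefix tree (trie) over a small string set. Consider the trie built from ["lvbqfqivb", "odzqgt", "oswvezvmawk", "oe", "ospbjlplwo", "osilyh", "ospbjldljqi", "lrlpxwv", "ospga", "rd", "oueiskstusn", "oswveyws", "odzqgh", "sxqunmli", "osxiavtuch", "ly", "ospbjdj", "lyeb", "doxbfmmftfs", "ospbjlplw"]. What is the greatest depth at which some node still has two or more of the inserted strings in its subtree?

9

Look for the deepest trie node that still has at least two words in its subtree.
e.g. "ospbjlplw" and "ospbjlplwo" share the prefix "ospbjlplw" of length 9; no pair shares a longer one.
Longest shared-prefix length: 9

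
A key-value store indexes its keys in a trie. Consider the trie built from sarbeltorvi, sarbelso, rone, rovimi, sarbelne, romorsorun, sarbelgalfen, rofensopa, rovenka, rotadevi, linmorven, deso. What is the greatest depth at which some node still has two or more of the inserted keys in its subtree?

Equivalently: take the maximum, over all pairs, of their longest common prefix length.
e.g. "sarbelgalfen" and "sarbelne" share the prefix "sarbel" of length 6; no pair shares a longer one.
Longest shared-prefix length: 6

6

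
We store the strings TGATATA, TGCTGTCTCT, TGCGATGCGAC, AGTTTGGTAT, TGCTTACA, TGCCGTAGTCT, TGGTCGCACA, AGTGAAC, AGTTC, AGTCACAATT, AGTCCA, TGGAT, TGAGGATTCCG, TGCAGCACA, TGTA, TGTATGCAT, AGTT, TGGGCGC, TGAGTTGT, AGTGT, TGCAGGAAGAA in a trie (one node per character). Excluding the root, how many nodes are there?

105

Trace insertions, counting only characters that open a new branch:
  "TGATATA" → 7 new (T, G, A, T, A, T, A)
  "TGCTGTCTCT" → prefix "TG" already present; 8 new (C, T, G, T, C, T, C, T)
  "TGCGATGCGAC" → prefix "TGC" already present; 8 new (G, A, T, G, C, G, A, C)
  "AGTTTGGTAT" → 10 new (A, G, T, T, T, G, G, T, A, T)
  "TGCTTACA" → prefix "TGCT" already present; 4 new (T, A, C, A)
  "TGCCGTAGTCT" → prefix "TGC" already present; 8 new (C, G, T, A, G, T, C, T)
  "TGGTCGCACA" → prefix "TG" already present; 8 new (G, T, C, G, C, A, C, A)
  "AGTGAAC" → prefix "AGT" already present; 4 new (G, A, A, C)
  "AGTTC" → prefix "AGTT" already present; 1 new (C)
  "AGTCACAATT" → prefix "AGT" already present; 7 new (C, A, C, A, A, T, T)
  "AGTCCA" → prefix "AGTC" already present; 2 new (C, A)
  "TGGAT" → prefix "TGG" already present; 2 new (A, T)
  "TGAGGATTCCG" → prefix "TGA" already present; 8 new (G, G, A, T, T, C, C, G)
  "TGCAGCACA" → prefix "TGC" already present; 6 new (A, G, C, A, C, A)
  "TGTA" → prefix "TG" already present; 2 new (T, A)
  "TGTATGCAT" → prefix "TGTA" already present; 5 new (T, G, C, A, T)
  "AGTT" → prefix "AGTT" already present; 0 new (none)
  "TGGGCGC" → prefix "TGG" already present; 4 new (G, C, G, C)
  "TGAGTTGT" → prefix "TGAG" already present; 4 new (T, T, G, T)
  "AGTGT" → prefix "AGTG" already present; 1 new (T)
  "TGCAGGAAGAA" → prefix "TGCAG" already present; 6 new (G, A, A, G, A, A)
Total nodes = 7 + 8 + 8 + 10 + 4 + 8 + 8 + 4 + 1 + 7 + 2 + 2 + 8 + 6 + 2 + 5 + 0 + 4 + 4 + 1 + 6 = 105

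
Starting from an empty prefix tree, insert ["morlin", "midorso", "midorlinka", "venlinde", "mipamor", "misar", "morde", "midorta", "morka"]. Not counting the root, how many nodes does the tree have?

39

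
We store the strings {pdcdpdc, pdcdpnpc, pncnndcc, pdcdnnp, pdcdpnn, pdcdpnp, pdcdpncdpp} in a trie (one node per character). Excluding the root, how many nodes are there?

25

Count nodes per top-level branch (shared prefixes stored once):
  'p'-branch (pdcdnnp, pdcdpdc, pdcdpncdpp, pdcdpnn, pdcdpnp, pdcdpnpc, pncnndcc): 25 nodes
Sum: 25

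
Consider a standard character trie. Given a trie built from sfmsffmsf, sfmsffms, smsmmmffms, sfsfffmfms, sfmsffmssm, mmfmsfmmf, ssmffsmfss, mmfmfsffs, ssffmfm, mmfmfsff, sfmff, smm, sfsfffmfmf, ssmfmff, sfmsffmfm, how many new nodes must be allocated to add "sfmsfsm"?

2

The longest prefix of "sfmsfsm" already in the trie is "sfmsf" (length 5).
So 7 − 5 = 2 new nodes.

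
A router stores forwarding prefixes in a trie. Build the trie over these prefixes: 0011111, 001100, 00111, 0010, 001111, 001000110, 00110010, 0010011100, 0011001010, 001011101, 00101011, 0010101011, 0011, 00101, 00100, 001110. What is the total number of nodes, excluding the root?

For each word, the new-node count is its length minus the longest prefix already in the trie:
  "0011111" → 7 new (0, 0, 1, 1, 1, 1, 1)
  "001100" → prefix "0011" already present; 2 new (0, 0)
  "00111" → prefix "00111" already present; 0 new (none)
  "0010" → prefix "001" already present; 1 new (0)
  "001111" → prefix "001111" already present; 0 new (none)
  "001000110" → prefix "0010" already present; 5 new (0, 0, 1, 1, 0)
  "00110010" → prefix "001100" already present; 2 new (1, 0)
  "0010011100" → prefix "00100" already present; 5 new (1, 1, 1, 0, 0)
  "0011001010" → prefix "00110010" already present; 2 new (1, 0)
  "001011101" → prefix "0010" already present; 5 new (1, 1, 1, 0, 1)
  "00101011" → prefix "00101" already present; 3 new (0, 1, 1)
  "0010101011" → prefix "0010101" already present; 3 new (0, 1, 1)
  "0011" → prefix "0011" already present; 0 new (none)
  "00101" → prefix "00101" already present; 0 new (none)
  "00100" → prefix "00100" already present; 0 new (none)
  "001110" → prefix "00111" already present; 1 new (0)
Total nodes = 7 + 2 + 0 + 1 + 0 + 5 + 2 + 5 + 2 + 5 + 3 + 3 + 0 + 0 + 0 + 1 = 36

36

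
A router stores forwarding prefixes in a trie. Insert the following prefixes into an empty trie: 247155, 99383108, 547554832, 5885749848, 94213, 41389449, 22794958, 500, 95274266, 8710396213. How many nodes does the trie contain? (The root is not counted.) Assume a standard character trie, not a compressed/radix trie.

70

Insert word by word; a character creates a node only if that edge doesn't already exist:
  "247155" → 6 new (2, 4, 7, 1, 5, 5)
  "99383108" → 8 new (9, 9, 3, 8, 3, 1, 0, 8)
  "547554832" → 9 new (5, 4, 7, 5, 5, 4, 8, 3, 2)
  "5885749848" → prefix "5" already present; 9 new (8, 8, 5, 7, 4, 9, 8, 4, 8)
  "94213" → prefix "9" already present; 4 new (4, 2, 1, 3)
  "41389449" → 8 new (4, 1, 3, 8, 9, 4, 4, 9)
  "22794958" → prefix "2" already present; 7 new (2, 7, 9, 4, 9, 5, 8)
  "500" → prefix "5" already present; 2 new (0, 0)
  "95274266" → prefix "9" already present; 7 new (5, 2, 7, 4, 2, 6, 6)
  "8710396213" → 10 new (8, 7, 1, 0, 3, 9, 6, 2, 1, 3)
Total nodes = 6 + 8 + 9 + 9 + 4 + 8 + 7 + 2 + 7 + 10 = 70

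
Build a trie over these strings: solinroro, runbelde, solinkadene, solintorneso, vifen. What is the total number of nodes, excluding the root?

35

Count nodes per top-level branch (shared prefixes stored once):
  'r'-branch (runbelde): 8 nodes
  's'-branch (solinkadene, solinroro, solintorneso): 22 nodes
  'v'-branch (vifen): 5 nodes
Sum: 35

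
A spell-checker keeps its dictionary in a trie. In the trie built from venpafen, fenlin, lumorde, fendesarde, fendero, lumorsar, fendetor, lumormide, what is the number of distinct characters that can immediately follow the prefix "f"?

Follow the path "f" to its node, then look at its outgoing edges.
Distinct next characters after "f": e.
That node has 1 child edge.

1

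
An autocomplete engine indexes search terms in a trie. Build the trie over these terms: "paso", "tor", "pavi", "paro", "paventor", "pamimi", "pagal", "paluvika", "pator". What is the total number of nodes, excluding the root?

For each word, the new-node count is its length minus the longest prefix already in the trie:
  "paso" → 4 new (p, a, s, o)
  "tor" → 3 new (t, o, r)
  "pavi" → prefix "pa" already present; 2 new (v, i)
  "paro" → prefix "pa" already present; 2 new (r, o)
  "paventor" → prefix "pav" already present; 5 new (e, n, t, o, r)
  "pamimi" → prefix "pa" already present; 4 new (m, i, m, i)
  "pagal" → prefix "pa" already present; 3 new (g, a, l)
  "paluvika" → prefix "pa" already present; 6 new (l, u, v, i, k, a)
  "pator" → prefix "pa" already present; 3 new (t, o, r)
Total nodes = 4 + 3 + 2 + 2 + 5 + 4 + 3 + 6 + 3 = 32

32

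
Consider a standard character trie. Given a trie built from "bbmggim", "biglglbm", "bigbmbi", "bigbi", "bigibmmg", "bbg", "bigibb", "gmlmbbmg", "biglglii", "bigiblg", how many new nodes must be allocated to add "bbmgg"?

0

Every character of "bbmgg" already lies on an existing path (it is a prefix of some stored word).
No new nodes are needed: 0.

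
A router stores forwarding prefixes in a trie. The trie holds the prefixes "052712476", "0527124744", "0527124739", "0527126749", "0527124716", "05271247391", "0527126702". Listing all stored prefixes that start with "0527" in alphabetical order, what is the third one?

DFS of the "0527" subtree visits, in order: "0527124716", "0527124739", "05271247391", "0527124744", "052712476", "0527126702", "0527126749"
The 3rd is 05271247391.

05271247391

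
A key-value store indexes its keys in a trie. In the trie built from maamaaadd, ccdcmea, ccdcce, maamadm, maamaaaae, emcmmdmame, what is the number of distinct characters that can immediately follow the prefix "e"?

1

Walk "e" from the root, arriving at one node.
Distinct next characters after "e": m.
That node has 1 child edge.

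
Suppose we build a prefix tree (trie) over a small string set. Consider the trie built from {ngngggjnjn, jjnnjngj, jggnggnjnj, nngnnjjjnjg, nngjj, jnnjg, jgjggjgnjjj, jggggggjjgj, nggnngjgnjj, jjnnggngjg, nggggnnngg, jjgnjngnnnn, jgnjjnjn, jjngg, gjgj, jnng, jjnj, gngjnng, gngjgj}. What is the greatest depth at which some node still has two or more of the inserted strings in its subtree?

4

The deepest shared node is where two words last agree before diverging.
e.g. "gngjgj" and "gngjnng" share the prefix "gngj" of length 4; no pair shares a longer one.
Longest shared-prefix length: 4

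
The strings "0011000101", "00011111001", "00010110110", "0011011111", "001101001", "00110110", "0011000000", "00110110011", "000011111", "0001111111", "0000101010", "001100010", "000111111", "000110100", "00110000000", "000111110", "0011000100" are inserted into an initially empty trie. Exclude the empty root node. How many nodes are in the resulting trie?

Trace insertions, counting only characters that open a new branch:
  "0011000101" → 10 new (0, 0, 1, 1, 0, 0, 0, 1, 0, 1)
  "00011111001" → prefix "00" already present; 9 new (0, 1, 1, 1, 1, 1, 0, 0, 1)
  "00010110110" → prefix "0001" already present; 7 new (0, 1, 1, 0, 1, 1, 0)
  "0011011111" → prefix "00110" already present; 5 new (1, 1, 1, 1, 1)
  "001101001" → prefix "001101" already present; 3 new (0, 0, 1)
  "00110110" → prefix "0011011" already present; 1 new (0)
  "0011000000" → prefix "0011000" already present; 3 new (0, 0, 0)
  "00110110011" → prefix "00110110" already present; 3 new (0, 1, 1)
  "000011111" → prefix "000" already present; 6 new (0, 1, 1, 1, 1, 1)
  "0001111111" → prefix "00011111" already present; 2 new (1, 1)
  "0000101010" → prefix "00001" already present; 5 new (0, 1, 0, 1, 0)
  "001100010" → prefix "001100010" already present; 0 new (none)
  "000111111" → prefix "000111111" already present; 0 new (none)
  "000110100" → prefix "00011" already present; 4 new (0, 1, 0, 0)
  "00110000000" → prefix "0011000000" already present; 1 new (0)
  "000111110" → prefix "000111110" already present; 0 new (none)
  "0011000100" → prefix "001100010" already present; 1 new (0)
Total nodes = 10 + 9 + 7 + 5 + 3 + 1 + 3 + 3 + 6 + 2 + 5 + 0 + 0 + 4 + 1 + 0 + 1 = 60

60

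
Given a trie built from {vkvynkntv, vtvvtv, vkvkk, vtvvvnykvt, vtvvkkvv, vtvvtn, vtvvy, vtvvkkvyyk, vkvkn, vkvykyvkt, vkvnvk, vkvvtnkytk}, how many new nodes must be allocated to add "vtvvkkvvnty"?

3

Walking "vtvvkkvvnty" from the root, the first 8 characters ("vtvvkkvv") follow existing edges; "n" is the first miss.
Each of the 3 remaining characters creates one node.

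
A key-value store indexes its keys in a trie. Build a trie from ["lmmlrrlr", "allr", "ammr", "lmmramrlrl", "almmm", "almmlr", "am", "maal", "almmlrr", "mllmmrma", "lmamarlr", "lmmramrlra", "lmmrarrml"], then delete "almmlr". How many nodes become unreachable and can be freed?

After clearing the end-marker at "almmlr", prune upward until reaching a node still needed by another word.
Every node on "almmlr" is still needed (e.g. by "almmlrr"), so nothing is freed.
Nodes removed: 0

0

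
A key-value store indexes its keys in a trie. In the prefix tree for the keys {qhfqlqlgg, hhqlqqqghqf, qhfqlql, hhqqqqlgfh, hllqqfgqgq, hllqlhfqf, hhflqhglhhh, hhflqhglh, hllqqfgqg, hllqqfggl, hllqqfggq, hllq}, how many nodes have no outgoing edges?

A leaf is a node with no children — equivalently, the end of a word that is not a proper prefix of any other stored word.
Those words: "hhflqhglhhh", "hhqlqqqghqf", "hhqqqqlgfh", "hllqlhfqf", "hllqqfggl", "hllqqfggq", "hllqqfgqgq", "qhfqlqlgg"
Leaf count: 8

8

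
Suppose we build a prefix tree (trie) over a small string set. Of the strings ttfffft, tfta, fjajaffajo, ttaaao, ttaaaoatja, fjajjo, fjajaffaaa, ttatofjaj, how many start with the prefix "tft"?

1

Walk to "tft"; the words in its subtree are exactly those with that prefix.
Words under "tft": tfta
Count: 1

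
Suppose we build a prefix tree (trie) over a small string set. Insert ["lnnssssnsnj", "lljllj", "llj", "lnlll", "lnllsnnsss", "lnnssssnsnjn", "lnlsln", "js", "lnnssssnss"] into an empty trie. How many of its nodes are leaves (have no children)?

A leaf is a node with no children — equivalently, the end of a word that is not a proper prefix of any other stored word.
Those words: "js", "lljllj", "lnlll", "lnllsnnsss", "lnlsln", "lnnssssnsnjn", "lnnssssnss"
Leaf count: 7

7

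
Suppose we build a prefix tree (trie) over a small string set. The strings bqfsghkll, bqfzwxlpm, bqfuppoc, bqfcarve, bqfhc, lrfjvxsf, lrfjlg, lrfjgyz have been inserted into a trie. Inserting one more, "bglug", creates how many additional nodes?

The longest prefix of "bglug" already in the trie is "b" (length 1).
New nodes needed: |"bglug"| − 1 = 5 − 1 = 4.

4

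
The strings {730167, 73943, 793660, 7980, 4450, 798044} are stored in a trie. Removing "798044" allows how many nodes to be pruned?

After clearing the end-marker at "798044", prune upward until reaching a node still needed by another word.
The suffix "44" (2 nodes) is used only by "798044"; "7980" is itself a stored word, so pruning stops there.
Nodes removed: 2

2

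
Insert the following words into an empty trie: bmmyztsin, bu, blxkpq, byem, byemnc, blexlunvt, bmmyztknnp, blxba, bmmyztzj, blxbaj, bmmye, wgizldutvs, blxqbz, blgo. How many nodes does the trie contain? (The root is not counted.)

Count nodes per top-level branch (shared prefixes stored once):
  'b'-branch (blexlunvt, blgo, blxba, blxbaj, blxkpq, blxqbz, bmmye, bmmyztknnp, bmmyztsin, bmmyztzj, bu, byem, byemnc): 42 nodes
  'w'-branch (wgizldutvs): 10 nodes
Sum: 52

52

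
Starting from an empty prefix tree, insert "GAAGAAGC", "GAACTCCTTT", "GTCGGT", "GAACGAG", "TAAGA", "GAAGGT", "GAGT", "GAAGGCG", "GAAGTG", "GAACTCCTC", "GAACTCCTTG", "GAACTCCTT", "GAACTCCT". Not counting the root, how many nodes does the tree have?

Count nodes per top-level branch (shared prefixes stored once):
  'G'-branch (GAACGAG, GAACTCCT, GAACTCCTC, GAACTCCTT, GAACTCCTTG, GAACTCCTTT, GAAGAAGC, GAAGGCG, GAAGGT, GAAGTG, GAGT, GTCGGT): 33 nodes
  'T'-branch (TAAGA): 5 nodes
Sum: 38

38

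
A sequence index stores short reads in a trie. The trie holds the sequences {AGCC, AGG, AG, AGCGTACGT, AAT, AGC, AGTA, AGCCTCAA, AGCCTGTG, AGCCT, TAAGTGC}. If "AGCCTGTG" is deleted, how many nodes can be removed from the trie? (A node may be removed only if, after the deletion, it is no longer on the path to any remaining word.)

A node on "AGCCTGTG"'s path can go only if nothing else ends at it or branches off below it.
The suffix "GTG" (3 nodes) is used only by "AGCCTGTG"; the node for "AGCCT" still has the child "C", so pruning stops there.
Nodes removed: 3

3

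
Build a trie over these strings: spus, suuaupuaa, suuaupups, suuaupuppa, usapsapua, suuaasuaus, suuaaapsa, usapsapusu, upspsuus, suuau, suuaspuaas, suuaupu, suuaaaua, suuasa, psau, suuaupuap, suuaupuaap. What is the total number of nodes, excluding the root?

59

Count nodes per top-level branch (shared prefixes stored once):
  'p'-branch (psau): 4 nodes
  's'-branch (spus, suuaaapsa, suuaaaua, suuaasuaus, suuasa, suuaspuaas, suuau, suuaupu, suuaupuaa, suuaupuaap, suuaupuap, suuaupuppa, suuaupups): 37 nodes
  'u'-branch (upspsuus, usapsapua, usapsapusu): 18 nodes
Sum: 59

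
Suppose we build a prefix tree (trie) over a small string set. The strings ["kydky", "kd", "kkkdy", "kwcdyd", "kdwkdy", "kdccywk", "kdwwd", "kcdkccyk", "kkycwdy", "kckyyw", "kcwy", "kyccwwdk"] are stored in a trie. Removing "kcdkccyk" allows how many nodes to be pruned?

A node on "kcdkccyk"'s path can go only if nothing else ends at it or branches off below it.
The suffix "dkccyk" (6 nodes) is used only by "kcdkccyk"; the node for "kc" still has the child "k", so pruning stops there.
Nodes removed: 6

6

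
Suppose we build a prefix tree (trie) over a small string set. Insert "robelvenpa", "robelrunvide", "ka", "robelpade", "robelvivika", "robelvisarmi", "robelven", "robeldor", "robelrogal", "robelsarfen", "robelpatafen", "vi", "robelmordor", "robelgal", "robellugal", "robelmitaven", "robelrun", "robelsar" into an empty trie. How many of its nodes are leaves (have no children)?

A leaf is a node with no children — equivalently, the end of a word that is not a proper prefix of any other stored word.
Those words: "ka", "robeldor", "robelgal", "robellugal", "robelmitaven", "robelmordor", "robelpade", "robelpatafen", "robelrogal", "robelrunvide", "robelsarfen", "robelvenpa", "robelvisarmi", "robelvivika", "vi"
Leaf count: 15

15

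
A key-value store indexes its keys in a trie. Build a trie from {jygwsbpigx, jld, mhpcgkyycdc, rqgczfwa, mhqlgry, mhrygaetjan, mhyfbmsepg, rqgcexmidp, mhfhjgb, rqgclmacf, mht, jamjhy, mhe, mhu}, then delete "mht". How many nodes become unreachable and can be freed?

1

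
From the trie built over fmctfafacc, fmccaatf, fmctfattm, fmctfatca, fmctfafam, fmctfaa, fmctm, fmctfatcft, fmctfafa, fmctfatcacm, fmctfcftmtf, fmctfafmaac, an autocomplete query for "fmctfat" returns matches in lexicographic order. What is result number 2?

fmctfatcacm

DFS of the "fmctfat" subtree visits, in order: "fmctfatca", "fmctfatcacm", "fmctfatcft", "fmctfattm"
Position 2: fmctfatcacm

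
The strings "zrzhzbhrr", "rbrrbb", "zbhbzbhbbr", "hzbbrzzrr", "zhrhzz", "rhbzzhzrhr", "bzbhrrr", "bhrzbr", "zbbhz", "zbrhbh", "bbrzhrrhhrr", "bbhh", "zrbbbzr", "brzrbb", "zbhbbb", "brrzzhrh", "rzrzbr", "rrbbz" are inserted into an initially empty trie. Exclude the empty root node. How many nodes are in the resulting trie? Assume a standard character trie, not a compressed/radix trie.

105

Count nodes per top-level branch (shared prefixes stored once):
  'b'-branch (bbhh, bbrzhrrhhrr, bhrzbr, brrzzhrh, brzrbb, bzbhrrr): 35 nodes
  'h'-branch (hzbbrzzrr): 9 nodes
  'r'-branch (rbrrbb, rhbzzhzrhr, rrbbz, rzrzbr): 24 nodes
  'z'-branch (zbbhz, zbhbbb, zbhbzbhbbr, zbrhbh, zhrhzz, zrbbbzr, zrzhzbhrr): 37 nodes
Sum: 105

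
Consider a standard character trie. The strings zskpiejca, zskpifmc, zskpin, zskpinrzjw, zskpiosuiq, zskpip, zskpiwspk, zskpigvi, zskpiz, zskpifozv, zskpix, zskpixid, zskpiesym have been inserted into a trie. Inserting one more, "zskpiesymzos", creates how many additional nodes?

3

"zskpiesym" is already a path in the trie; the remaining "zos" must be added.
New nodes needed: |"zskpiesymzos"| − 9 = 12 − 9 = 3.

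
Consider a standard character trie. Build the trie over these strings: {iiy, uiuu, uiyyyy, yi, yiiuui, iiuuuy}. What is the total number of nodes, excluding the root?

For each word, the new-node count is its length minus the longest prefix already in the trie:
  "iiy" → 3 new (i, i, y)
  "uiuu" → 4 new (u, i, u, u)
  "uiyyyy" → prefix "ui" already present; 4 new (y, y, y, y)
  "yi" → 2 new (y, i)
  "yiiuui" → prefix "yi" already present; 4 new (i, u, u, i)
  "iiuuuy" → prefix "ii" already present; 4 new (u, u, u, y)
Total nodes = 3 + 4 + 4 + 2 + 4 + 4 = 21

21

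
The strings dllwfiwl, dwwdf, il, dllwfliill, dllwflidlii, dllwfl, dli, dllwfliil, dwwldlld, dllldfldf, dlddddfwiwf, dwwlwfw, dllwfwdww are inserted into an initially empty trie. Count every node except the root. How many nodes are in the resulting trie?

51

Trace insertions, counting only characters that open a new branch:
  "dllwfiwl" → 8 new (d, l, l, w, f, i, w, l)
  "dwwdf" → prefix "d" already present; 4 new (w, w, d, f)
  "il" → 2 new (i, l)
  "dllwfliill" → prefix "dllwf" already present; 5 new (l, i, i, l, l)
  "dllwflidlii" → prefix "dllwfli" already present; 4 new (d, l, i, i)
  "dllwfl" → prefix "dllwfl" already present; 0 new (none)
  "dli" → prefix "dl" already present; 1 new (i)
  "dllwfliil" → prefix "dllwfliil" already present; 0 new (none)
  "dwwldlld" → prefix "dww" already present; 5 new (l, d, l, l, d)
  "dllldfldf" → prefix "dll" already present; 6 new (l, d, f, l, d, f)
  "dlddddfwiwf" → prefix "dl" already present; 9 new (d, d, d, d, f, w, i, w, f)
  "dwwlwfw" → prefix "dwwl" already present; 3 new (w, f, w)
  "dllwfwdww" → prefix "dllwf" already present; 4 new (w, d, w, w)
Total nodes = 8 + 4 + 2 + 5 + 4 + 0 + 1 + 0 + 5 + 6 + 9 + 3 + 4 = 51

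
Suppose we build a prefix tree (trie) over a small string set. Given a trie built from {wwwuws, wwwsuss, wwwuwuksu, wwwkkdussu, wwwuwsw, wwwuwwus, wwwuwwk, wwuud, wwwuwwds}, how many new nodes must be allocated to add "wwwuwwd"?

0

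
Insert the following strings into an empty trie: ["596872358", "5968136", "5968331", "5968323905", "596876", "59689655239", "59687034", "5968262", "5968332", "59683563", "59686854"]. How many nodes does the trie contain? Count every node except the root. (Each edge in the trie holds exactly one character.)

Trace insertions, counting only characters that open a new branch:
  "596872358" → 9 new (5, 9, 6, 8, 7, 2, 3, 5, 8)
  "5968136" → prefix "5968" already present; 3 new (1, 3, 6)
  "5968331" → prefix "5968" already present; 3 new (3, 3, 1)
  "5968323905" → prefix "59683" already present; 5 new (2, 3, 9, 0, 5)
  "596876" → prefix "59687" already present; 1 new (6)
  "59689655239" → prefix "5968" already present; 7 new (9, 6, 5, 5, 2, 3, 9)
  "59687034" → prefix "59687" already present; 3 new (0, 3, 4)
  "5968262" → prefix "5968" already present; 3 new (2, 6, 2)
  "5968332" → prefix "596833" already present; 1 new (2)
  "59683563" → prefix "59683" already present; 3 new (5, 6, 3)
  "59686854" → prefix "5968" already present; 4 new (6, 8, 5, 4)
Total nodes = 9 + 3 + 3 + 5 + 1 + 7 + 3 + 3 + 1 + 3 + 4 = 42

42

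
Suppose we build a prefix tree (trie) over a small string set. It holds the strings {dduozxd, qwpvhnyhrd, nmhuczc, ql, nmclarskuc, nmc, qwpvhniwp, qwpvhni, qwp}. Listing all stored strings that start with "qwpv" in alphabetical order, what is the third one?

Words with prefix "qwpv", in lexicographic order: "qwpvhni", "qwpvhniwp", "qwpvhnyhrd"
The 3rd is qwpvhnyhrd.

qwpvhnyhrd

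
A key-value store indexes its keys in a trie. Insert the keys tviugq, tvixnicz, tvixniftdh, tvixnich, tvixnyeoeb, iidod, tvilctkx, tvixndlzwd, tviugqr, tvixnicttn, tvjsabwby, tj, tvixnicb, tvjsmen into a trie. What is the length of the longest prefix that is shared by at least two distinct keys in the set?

Look for the deepest trie node that still has at least two words in its subtree.
"tvixnicb" and "tvixnich" agree on "tvixnic" (7 characters) before diverging; nothing deeper is shared.
Longest shared-prefix length: 7

7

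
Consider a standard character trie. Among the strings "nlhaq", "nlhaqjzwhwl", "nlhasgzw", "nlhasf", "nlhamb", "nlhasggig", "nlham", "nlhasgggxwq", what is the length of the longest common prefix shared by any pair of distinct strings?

7

Equivalently: take the maximum, over all pairs, of their longest common prefix length.
"nlhasgggxwq" and "nlhasggig" agree on "nlhasgg" (7 characters) before diverging; nothing deeper is shared.
Longest shared-prefix length: 7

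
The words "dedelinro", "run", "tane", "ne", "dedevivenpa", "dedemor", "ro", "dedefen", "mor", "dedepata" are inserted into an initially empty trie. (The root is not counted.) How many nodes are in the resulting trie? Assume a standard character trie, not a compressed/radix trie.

Trace insertions, counting only characters that open a new branch:
  "dedelinro" → 9 new (d, e, d, e, l, i, n, r, o)
  "run" → 3 new (r, u, n)
  "tane" → 4 new (t, a, n, e)
  "ne" → 2 new (n, e)
  "dedevivenpa" → prefix "dede" already present; 7 new (v, i, v, e, n, p, a)
  "dedemor" → prefix "dede" already present; 3 new (m, o, r)
  "ro" → prefix "r" already present; 1 new (o)
  "dedefen" → prefix "dede" already present; 3 new (f, e, n)
  "mor" → 3 new (m, o, r)
  "dedepata" → prefix "dede" already present; 4 new (p, a, t, a)
Total nodes = 9 + 3 + 4 + 2 + 7 + 3 + 1 + 3 + 3 + 4 = 39

39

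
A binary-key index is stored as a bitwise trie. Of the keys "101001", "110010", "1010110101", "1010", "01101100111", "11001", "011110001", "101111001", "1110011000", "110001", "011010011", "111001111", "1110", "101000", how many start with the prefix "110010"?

Traverse to the node for "110010", then collect every word in that subtree.
Words under "110010": 110010
Count: 1

1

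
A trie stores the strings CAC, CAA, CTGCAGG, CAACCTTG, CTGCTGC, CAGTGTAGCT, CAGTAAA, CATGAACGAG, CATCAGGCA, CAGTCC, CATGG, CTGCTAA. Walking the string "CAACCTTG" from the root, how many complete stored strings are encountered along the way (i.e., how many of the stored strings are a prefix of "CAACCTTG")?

Walk "CAACCTTG" from the root; an end-of-word marker is hit whenever a stored word is a prefix of "CAACCTTG".
Prefixes of the query that are stored words: "CAA", "CAACCTTG"
Count: 2

2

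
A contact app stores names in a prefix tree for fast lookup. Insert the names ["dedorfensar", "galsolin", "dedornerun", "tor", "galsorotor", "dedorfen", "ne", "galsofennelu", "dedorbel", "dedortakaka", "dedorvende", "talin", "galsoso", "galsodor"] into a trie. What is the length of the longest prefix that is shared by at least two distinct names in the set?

8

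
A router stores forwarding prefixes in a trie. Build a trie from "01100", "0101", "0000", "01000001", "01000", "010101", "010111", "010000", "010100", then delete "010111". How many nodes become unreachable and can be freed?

After clearing the end-marker at "010111", prune upward until reaching a node still needed by another word.
The suffix "11" (2 nodes) is used only by "010111"; the node for "0101" still has the child "0", so pruning stops there.
Nodes removed: 2

2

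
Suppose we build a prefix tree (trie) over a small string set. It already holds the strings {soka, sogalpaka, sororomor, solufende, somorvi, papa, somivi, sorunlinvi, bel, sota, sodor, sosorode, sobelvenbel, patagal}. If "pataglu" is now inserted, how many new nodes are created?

The longest prefix of "pataglu" already in the trie is "patag" (length 5).
So 7 − 5 = 2 new nodes.

2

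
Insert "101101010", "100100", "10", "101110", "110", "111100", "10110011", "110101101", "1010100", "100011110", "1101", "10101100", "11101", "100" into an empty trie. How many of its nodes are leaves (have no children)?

A leaf is a node with no children — equivalently, the end of a word that is not a proper prefix of any other stored word.
Those words: "100011110", "100100", "1010100", "10101100", "10110011", "101101010", "101110", "110101101", "11101", "111100"
Leaf count: 10

10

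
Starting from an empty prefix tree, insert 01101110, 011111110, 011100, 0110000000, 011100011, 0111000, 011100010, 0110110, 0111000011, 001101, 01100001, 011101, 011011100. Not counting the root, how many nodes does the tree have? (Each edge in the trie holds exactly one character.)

Insert word by word; a character creates a node only if that edge doesn't already exist:
  "01101110" → 8 new (0, 1, 1, 0, 1, 1, 1, 0)
  "011111110" → prefix "011" already present; 6 new (1, 1, 1, 1, 1, 0)
  "011100" → prefix "0111" already present; 2 new (0, 0)
  "0110000000" → prefix "0110" already present; 6 new (0, 0, 0, 0, 0, 0)
  "011100011" → prefix "011100" already present; 3 new (0, 1, 1)
  "0111000" → prefix "0111000" already present; 0 new (none)
  "011100010" → prefix "01110001" already present; 1 new (0)
  "0110110" → prefix "011011" already present; 1 new (0)
  "0111000011" → prefix "0111000" already present; 3 new (0, 1, 1)
  "001101" → prefix "0" already present; 5 new (0, 1, 1, 0, 1)
  "01100001" → prefix "0110000" already present; 1 new (1)
  "011101" → prefix "01110" already present; 1 new (1)
  "011011100" → prefix "01101110" already present; 1 new (0)
Total nodes = 8 + 6 + 2 + 6 + 3 + 0 + 1 + 1 + 3 + 5 + 1 + 1 + 1 = 38

38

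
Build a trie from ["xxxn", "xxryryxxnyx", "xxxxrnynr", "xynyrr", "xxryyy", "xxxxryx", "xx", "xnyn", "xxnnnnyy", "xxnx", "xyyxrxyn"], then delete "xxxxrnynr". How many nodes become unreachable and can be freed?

A node on "xxxxrnynr"'s path can go only if nothing else ends at it or branches off below it.
The suffix "nynr" (4 nodes) is used only by "xxxxrnynr"; the node for "xxxxr" still has the child "y", so pruning stops there.
Nodes removed: 4

4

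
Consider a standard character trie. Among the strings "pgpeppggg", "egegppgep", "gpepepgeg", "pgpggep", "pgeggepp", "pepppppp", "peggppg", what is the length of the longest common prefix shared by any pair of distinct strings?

The deepest shared node is where two words last agree before diverging.
e.g. "pgpeppggg" and "pgpggep" share the prefix "pgp" of length 3; no pair shares a longer one.
Longest shared-prefix length: 3

3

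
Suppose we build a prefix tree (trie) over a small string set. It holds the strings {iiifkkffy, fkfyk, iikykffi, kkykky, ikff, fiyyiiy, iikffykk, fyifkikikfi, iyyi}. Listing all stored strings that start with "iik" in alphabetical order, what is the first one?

iikffykk

Filter for "iik…" and sort: "iikffykk", "iikykffi"
The 1st is iikffykk.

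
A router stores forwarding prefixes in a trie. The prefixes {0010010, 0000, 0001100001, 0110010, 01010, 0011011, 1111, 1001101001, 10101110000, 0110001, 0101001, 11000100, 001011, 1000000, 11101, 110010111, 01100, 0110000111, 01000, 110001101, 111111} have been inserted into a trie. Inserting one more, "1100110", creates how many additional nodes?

Walking "1100110" from the root, the first 5 characters ("11001") follow existing edges; "1" is the first miss.
So 7 − 5 = 2 new nodes.

2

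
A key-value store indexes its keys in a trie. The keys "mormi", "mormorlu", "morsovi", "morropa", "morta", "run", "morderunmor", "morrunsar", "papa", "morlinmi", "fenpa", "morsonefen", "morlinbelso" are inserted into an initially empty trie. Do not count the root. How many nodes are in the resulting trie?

59

For each word, the new-node count is its length minus the longest prefix already in the trie:
  "mormi" → 5 new (m, o, r, m, i)
  "mormorlu" → prefix "morm" already present; 4 new (o, r, l, u)
  "morsovi" → prefix "mor" already present; 4 new (s, o, v, i)
  "morropa" → prefix "mor" already present; 4 new (r, o, p, a)
  "morta" → prefix "mor" already present; 2 new (t, a)
  "run" → 3 new (r, u, n)
  "morderunmor" → prefix "mor" already present; 8 new (d, e, r, u, n, m, o, r)
  "morrunsar" → prefix "morr" already present; 5 new (u, n, s, a, r)
  "papa" → 4 new (p, a, p, a)
  "morlinmi" → prefix "mor" already present; 5 new (l, i, n, m, i)
  "fenpa" → 5 new (f, e, n, p, a)
  "morsonefen" → prefix "morso" already present; 5 new (n, e, f, e, n)
  "morlinbelso" → prefix "morlin" already present; 5 new (b, e, l, s, o)
Total nodes = 5 + 4 + 4 + 4 + 2 + 3 + 8 + 5 + 4 + 5 + 5 + 5 + 5 = 59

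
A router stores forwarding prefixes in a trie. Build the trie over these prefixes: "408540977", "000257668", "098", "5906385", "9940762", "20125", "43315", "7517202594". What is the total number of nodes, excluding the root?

Insert word by word; a character creates a node only if that edge doesn't already exist:
  "408540977" → 9 new (4, 0, 8, 5, 4, 0, 9, 7, 7)
  "000257668" → 9 new (0, 0, 0, 2, 5, 7, 6, 6, 8)
  "098" → prefix "0" already present; 2 new (9, 8)
  "5906385" → 7 new (5, 9, 0, 6, 3, 8, 5)
  "9940762" → 7 new (9, 9, 4, 0, 7, 6, 2)
  "20125" → 5 new (2, 0, 1, 2, 5)
  "43315" → prefix "4" already present; 4 new (3, 3, 1, 5)
  "7517202594" → 10 new (7, 5, 1, 7, 2, 0, 2, 5, 9, 4)
Total nodes = 9 + 9 + 2 + 7 + 7 + 5 + 4 + 10 = 53

53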